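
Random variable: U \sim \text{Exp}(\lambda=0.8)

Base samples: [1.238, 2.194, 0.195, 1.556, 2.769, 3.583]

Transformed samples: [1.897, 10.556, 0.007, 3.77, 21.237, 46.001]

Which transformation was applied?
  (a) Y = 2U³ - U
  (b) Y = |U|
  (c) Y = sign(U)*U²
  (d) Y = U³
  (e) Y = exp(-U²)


Checking option (d) Y = U³:
  U = 1.238 -> Y = 1.897 ✓
  U = 2.194 -> Y = 10.556 ✓
  U = 0.195 -> Y = 0.007 ✓
All samples match this transformation.

(d) U³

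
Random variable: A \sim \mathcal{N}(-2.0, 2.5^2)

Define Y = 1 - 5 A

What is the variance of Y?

For Y = aA + b: Var(Y) = a² * Var(A)
Var(A) = 2.5^2 = 6.25
Var(Y) = (-5)² * 6.25 = 25 * 6.25 = 156.25

156.25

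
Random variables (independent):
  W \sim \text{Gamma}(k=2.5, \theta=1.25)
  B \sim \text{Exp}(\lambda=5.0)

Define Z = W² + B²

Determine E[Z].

E[Z] = E[W²] + E[B²]
E[W²] = Var(W) + E[W]² = 3.90625 + 9.765625 = 13.671875
E[B²] = Var(B) + E[B]² = 0.04 + 0.04 = 0.08
E[Z] = 13.671875 + 0.08 = 13.751875

13.751875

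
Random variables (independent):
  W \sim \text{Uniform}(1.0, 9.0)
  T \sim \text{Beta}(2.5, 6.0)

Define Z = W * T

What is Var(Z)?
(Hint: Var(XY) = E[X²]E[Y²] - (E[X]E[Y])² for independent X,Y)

Var(XY) = E[X²]E[Y²] - (E[X]E[Y])²
E[W] = 5, Var(W) = 5.3333333
E[T] = 0.29411765, Var(T) = 0.021853943
E[W²] = 5.3333333 + 5² = 30.333333
E[T²] = 0.021853943 + 0.29411765² = 0.10835913
Var(Z) = 30.333333*0.10835913 - (5*0.29411765)²
= 3.2868937 - 2.1626298 = 1.1242639

1.1242639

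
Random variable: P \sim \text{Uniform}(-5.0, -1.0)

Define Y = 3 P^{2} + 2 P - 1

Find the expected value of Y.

E[Y] = 3*E[P²] + 2*E[P] - 1
E[P] = -3
E[P²] = Var(P) + (E[P])² = 1.3333333 + 9 = 10.333333
E[Y] = 3*10.333333 + 2*(-3) - 1 = 24

24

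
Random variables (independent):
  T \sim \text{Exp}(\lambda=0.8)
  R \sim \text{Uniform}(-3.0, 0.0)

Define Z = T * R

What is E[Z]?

For independent RVs: E[XY] = E[X]*E[Y]
E[T] = 1.25
E[R] = -1.5
E[Z] = 1.25 * (-1.5) = -1.875

-1.875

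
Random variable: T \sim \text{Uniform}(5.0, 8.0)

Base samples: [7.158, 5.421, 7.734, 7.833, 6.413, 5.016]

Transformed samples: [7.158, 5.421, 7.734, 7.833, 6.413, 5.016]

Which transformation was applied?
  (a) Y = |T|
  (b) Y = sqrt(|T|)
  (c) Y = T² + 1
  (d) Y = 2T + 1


Checking option (a) Y = |T|:
  T = 7.158 -> Y = 7.158 ✓
  T = 5.421 -> Y = 5.421 ✓
  T = 7.734 -> Y = 7.734 ✓
All samples match this transformation.

(a) |T|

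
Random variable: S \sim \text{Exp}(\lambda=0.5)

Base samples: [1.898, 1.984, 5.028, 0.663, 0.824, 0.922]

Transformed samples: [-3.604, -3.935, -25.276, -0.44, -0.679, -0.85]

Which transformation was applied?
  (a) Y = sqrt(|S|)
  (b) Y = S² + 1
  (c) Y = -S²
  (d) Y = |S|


Checking option (c) Y = -S²:
  S = 1.898 -> Y = -3.604 ✓
  S = 1.984 -> Y = -3.935 ✓
  S = 5.028 -> Y = -25.276 ✓
All samples match this transformation.

(c) -S²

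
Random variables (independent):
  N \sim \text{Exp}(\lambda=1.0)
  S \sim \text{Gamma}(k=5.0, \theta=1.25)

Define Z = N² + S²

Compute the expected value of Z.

E[Z] = E[N²] + E[S²]
E[N²] = Var(N) + E[N]² = 1 + 1 = 2
E[S²] = Var(S) + E[S]² = 7.8125 + 39.0625 = 46.875
E[Z] = 2 + 46.875 = 48.875

48.875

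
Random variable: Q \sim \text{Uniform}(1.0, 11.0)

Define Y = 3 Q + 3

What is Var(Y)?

For Y = aQ + b: Var(Y) = a² * Var(Q)
Var(Q) = (11 - 1)^2/12 = 8.3333333
Var(Y) = 3² * 8.3333333 = 9 * 8.3333333 = 75

75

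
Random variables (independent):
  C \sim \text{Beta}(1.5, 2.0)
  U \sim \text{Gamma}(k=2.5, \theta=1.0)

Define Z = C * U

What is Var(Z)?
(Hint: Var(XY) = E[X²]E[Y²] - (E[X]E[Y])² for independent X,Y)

Var(XY) = E[X²]E[Y²] - (E[X]E[Y])²
E[C] = 0.42857143, Var(C) = 0.054421769
E[U] = 2.5, Var(U) = 2.5
E[C²] = 0.054421769 + 0.42857143² = 0.23809524
E[U²] = 2.5 + 2.5² = 8.75
Var(Z) = 0.23809524*8.75 - (0.42857143*2.5)²
= 2.0833333 - 1.1479592 = 0.93537415

0.93537415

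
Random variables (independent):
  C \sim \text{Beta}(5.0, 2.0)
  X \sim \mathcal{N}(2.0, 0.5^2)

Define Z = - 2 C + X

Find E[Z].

E[Z] = -2*E[C] + 1*E[X]
E[C] = 0.71428571
E[X] = 2
E[Z] = -2*0.71428571 + 1*2 = 0.57142857

0.57142857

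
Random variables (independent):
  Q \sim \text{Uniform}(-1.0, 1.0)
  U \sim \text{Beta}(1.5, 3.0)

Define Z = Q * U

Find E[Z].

For independent RVs: E[XY] = E[X]*E[Y]
E[Q] = 0
E[U] = 0.33333333
E[Z] = 0 * 0.33333333 = 0

0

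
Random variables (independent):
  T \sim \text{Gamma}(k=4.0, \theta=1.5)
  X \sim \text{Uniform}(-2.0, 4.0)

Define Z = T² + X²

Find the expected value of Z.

E[Z] = E[T²] + E[X²]
E[T²] = Var(T) + E[T]² = 9 + 36 = 45
E[X²] = Var(X) + E[X]² = 3 + 1 = 4
E[Z] = 45 + 4 = 49

49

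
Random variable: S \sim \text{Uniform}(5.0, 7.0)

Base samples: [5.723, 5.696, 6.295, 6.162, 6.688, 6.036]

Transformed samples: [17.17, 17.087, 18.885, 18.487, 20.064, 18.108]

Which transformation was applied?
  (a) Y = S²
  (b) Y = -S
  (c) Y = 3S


Checking option (c) Y = 3S:
  S = 5.723 -> Y = 17.17 ✓
  S = 5.696 -> Y = 17.087 ✓
  S = 6.295 -> Y = 18.885 ✓
All samples match this transformation.

(c) 3S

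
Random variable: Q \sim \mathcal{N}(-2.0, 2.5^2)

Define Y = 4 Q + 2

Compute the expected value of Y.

For Y = 4Q + 2:
E[Y] = 4 * E[Q] + 2
E[Q] = -2.0 = -2
E[Y] = 4 * (-2) + 2 = -6

-6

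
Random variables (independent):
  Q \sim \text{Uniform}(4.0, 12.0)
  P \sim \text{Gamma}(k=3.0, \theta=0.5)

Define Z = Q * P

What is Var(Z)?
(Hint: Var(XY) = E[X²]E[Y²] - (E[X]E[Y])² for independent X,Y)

Var(XY) = E[X²]E[Y²] - (E[X]E[Y])²
E[Q] = 8, Var(Q) = 5.3333333
E[P] = 1.5, Var(P) = 0.75
E[Q²] = 5.3333333 + 8² = 69.333333
E[P²] = 0.75 + 1.5² = 3
Var(Z) = 69.333333*3 - (8*1.5)²
= 208 - 144 = 64

64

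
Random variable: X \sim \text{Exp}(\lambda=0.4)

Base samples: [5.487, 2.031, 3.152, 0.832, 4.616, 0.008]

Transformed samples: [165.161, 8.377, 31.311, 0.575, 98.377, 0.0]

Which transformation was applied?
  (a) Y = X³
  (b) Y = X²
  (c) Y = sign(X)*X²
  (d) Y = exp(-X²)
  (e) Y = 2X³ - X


Checking option (a) Y = X³:
  X = 5.487 -> Y = 165.161 ✓
  X = 2.031 -> Y = 8.377 ✓
  X = 3.152 -> Y = 31.311 ✓
All samples match this transformation.

(a) X³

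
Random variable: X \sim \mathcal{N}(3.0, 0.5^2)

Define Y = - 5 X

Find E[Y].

For Y = -5X:
E[Y] = -5 * E[X]
E[X] = 3.0 = 3
E[Y] = -5 * 3 = -15

-15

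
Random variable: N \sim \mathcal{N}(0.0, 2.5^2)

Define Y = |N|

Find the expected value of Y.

For X ~ N(0, 2.5²), E[|X|] = sigma * sqrt(2/pi)
= 2.5 * sqrt(2/pi) = 1.9947114

1.9947114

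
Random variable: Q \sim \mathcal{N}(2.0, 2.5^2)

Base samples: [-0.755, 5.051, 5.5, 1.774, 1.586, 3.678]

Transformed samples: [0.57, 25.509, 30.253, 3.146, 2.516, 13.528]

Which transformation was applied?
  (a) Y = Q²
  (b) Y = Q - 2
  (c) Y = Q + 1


Checking option (a) Y = Q²:
  Q = -0.755 -> Y = 0.57 ✓
  Q = 5.051 -> Y = 25.509 ✓
  Q = 5.5 -> Y = 30.253 ✓
All samples match this transformation.

(a) Q²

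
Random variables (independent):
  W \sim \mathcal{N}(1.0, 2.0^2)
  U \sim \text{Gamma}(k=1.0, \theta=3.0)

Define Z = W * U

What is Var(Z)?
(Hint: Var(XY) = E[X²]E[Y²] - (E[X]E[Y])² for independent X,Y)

Var(XY) = E[X²]E[Y²] - (E[X]E[Y])²
E[W] = 1, Var(W) = 4
E[U] = 3, Var(U) = 9
E[W²] = 4 + 1² = 5
E[U²] = 9 + 3² = 18
Var(Z) = 5*18 - (1*3)²
= 90 - 9 = 81

81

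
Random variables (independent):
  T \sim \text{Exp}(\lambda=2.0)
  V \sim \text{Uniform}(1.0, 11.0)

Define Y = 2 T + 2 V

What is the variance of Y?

For independent RVs: Var(aX + bY) = a²Var(X) + b²Var(Y)
Var(T) = 0.25
Var(V) = 8.3333333
Var(Y) = 2²*0.25 + 2²*8.3333333
= 4*0.25 + 4*8.3333333 = 34.333333

34.333333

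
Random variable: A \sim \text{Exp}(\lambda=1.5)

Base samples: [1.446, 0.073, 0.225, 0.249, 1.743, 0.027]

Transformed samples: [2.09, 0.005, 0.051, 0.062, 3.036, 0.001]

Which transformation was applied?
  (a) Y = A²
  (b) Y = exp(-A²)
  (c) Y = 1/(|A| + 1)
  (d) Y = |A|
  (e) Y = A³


Checking option (a) Y = A²:
  A = 1.446 -> Y = 2.09 ✓
  A = 0.073 -> Y = 0.005 ✓
  A = 0.225 -> Y = 0.051 ✓
All samples match this transformation.

(a) A²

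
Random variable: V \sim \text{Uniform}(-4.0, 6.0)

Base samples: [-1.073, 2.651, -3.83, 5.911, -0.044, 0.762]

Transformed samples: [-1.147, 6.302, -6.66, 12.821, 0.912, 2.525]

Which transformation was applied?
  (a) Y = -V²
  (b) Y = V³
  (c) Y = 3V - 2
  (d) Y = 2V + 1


Checking option (d) Y = 2V + 1:
  V = -1.073 -> Y = -1.147 ✓
  V = 2.651 -> Y = 6.302 ✓
  V = -3.83 -> Y = -6.66 ✓
All samples match this transformation.

(d) 2V + 1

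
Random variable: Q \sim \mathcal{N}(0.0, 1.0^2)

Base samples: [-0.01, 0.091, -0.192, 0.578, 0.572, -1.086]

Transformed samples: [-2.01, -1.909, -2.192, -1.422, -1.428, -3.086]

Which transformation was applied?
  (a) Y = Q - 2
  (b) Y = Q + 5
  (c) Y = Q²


Checking option (a) Y = Q - 2:
  Q = -0.01 -> Y = -2.01 ✓
  Q = 0.091 -> Y = -1.909 ✓
  Q = -0.192 -> Y = -2.192 ✓
All samples match this transformation.

(a) Q - 2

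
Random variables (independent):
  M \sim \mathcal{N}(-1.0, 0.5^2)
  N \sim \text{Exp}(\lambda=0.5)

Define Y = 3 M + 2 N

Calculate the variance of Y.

For independent RVs: Var(aX + bY) = a²Var(X) + b²Var(Y)
Var(M) = 0.25
Var(N) = 4
Var(Y) = 3²*0.25 + 2²*4
= 9*0.25 + 4*4 = 18.25

18.25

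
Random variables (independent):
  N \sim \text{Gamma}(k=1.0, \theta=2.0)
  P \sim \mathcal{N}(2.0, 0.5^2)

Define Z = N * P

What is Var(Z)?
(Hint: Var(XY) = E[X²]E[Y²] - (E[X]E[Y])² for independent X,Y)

Var(XY) = E[X²]E[Y²] - (E[X]E[Y])²
E[N] = 2, Var(N) = 4
E[P] = 2, Var(P) = 0.25
E[N²] = 4 + 2² = 8
E[P²] = 0.25 + 2² = 4.25
Var(Z) = 8*4.25 - (2*2)²
= 34 - 16 = 18

18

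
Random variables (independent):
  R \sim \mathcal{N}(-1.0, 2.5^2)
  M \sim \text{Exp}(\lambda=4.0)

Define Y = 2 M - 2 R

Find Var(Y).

For independent RVs: Var(aX + bY) = a²Var(X) + b²Var(Y)
Var(R) = 6.25
Var(M) = 0.0625
Var(Y) = (-2)²*6.25 + 2²*0.0625
= 4*6.25 + 4*0.0625 = 25.25

25.25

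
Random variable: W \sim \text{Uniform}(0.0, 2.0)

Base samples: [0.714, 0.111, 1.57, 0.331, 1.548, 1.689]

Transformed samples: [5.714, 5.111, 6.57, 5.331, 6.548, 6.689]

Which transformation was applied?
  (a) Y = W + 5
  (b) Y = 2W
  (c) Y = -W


Checking option (a) Y = W + 5:
  W = 0.714 -> Y = 5.714 ✓
  W = 0.111 -> Y = 5.111 ✓
  W = 1.57 -> Y = 6.57 ✓
All samples match this transformation.

(a) W + 5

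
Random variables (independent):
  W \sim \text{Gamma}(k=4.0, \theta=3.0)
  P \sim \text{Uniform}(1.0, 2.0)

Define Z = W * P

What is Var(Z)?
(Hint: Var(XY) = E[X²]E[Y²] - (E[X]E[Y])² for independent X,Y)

Var(XY) = E[X²]E[Y²] - (E[X]E[Y])²
E[W] = 12, Var(W) = 36
E[P] = 1.5, Var(P) = 0.083333333
E[W²] = 36 + 12² = 180
E[P²] = 0.083333333 + 1.5² = 2.3333333
Var(Z) = 180*2.3333333 - (12*1.5)²
= 420 - 324 = 96

96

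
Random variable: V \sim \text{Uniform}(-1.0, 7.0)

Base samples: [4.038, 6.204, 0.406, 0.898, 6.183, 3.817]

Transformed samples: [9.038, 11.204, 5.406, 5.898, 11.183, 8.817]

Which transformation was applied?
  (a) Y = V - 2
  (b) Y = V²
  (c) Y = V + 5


Checking option (c) Y = V + 5:
  V = 4.038 -> Y = 9.038 ✓
  V = 6.204 -> Y = 11.204 ✓
  V = 0.406 -> Y = 5.406 ✓
All samples match this transformation.

(c) V + 5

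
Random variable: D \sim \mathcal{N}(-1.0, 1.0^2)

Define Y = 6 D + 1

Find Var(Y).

For Y = aD + b: Var(Y) = a² * Var(D)
Var(D) = 1.0^2 = 1
Var(Y) = 6² * 1 = 36 * 1 = 36

36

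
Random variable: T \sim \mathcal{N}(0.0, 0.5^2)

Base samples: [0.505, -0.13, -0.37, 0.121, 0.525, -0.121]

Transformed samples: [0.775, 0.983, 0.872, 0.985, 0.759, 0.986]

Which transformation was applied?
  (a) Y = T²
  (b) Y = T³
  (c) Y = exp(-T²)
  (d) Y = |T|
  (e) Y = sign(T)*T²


Checking option (c) Y = exp(-T²):
  T = 0.505 -> Y = 0.775 ✓
  T = -0.13 -> Y = 0.983 ✓
  T = -0.37 -> Y = 0.872 ✓
All samples match this transformation.

(c) exp(-T²)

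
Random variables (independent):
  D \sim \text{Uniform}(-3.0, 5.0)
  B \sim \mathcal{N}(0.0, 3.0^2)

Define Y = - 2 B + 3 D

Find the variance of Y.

For independent RVs: Var(aX + bY) = a²Var(X) + b²Var(Y)
Var(D) = 5.3333333
Var(B) = 9
Var(Y) = 3²*5.3333333 + (-2)²*9
= 9*5.3333333 + 4*9 = 84

84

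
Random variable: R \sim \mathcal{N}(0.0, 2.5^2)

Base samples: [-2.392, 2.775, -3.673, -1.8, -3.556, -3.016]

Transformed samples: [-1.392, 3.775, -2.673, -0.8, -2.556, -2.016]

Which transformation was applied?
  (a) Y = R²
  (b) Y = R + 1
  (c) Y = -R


Checking option (b) Y = R + 1:
  R = -2.392 -> Y = -1.392 ✓
  R = 2.775 -> Y = 3.775 ✓
  R = -3.673 -> Y = -2.673 ✓
All samples match this transformation.

(b) R + 1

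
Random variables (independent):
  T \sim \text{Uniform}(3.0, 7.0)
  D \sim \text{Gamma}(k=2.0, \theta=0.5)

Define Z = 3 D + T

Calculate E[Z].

E[Z] = 1*E[T] + 3*E[D]
E[T] = 5
E[D] = 1
E[Z] = 1*5 + 3*1 = 8

8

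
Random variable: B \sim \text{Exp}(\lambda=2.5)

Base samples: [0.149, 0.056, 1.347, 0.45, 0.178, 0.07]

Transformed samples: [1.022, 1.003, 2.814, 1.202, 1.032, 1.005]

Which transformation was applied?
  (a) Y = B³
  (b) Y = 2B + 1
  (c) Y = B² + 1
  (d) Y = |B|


Checking option (c) Y = B² + 1:
  B = 0.149 -> Y = 1.022 ✓
  B = 0.056 -> Y = 1.003 ✓
  B = 1.347 -> Y = 2.814 ✓
All samples match this transformation.

(c) B² + 1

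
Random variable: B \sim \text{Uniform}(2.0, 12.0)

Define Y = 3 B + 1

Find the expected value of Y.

For Y = 3B + 1:
E[Y] = 3 * E[B] + 1
E[B] = (2 + 12)/2 = 7
E[Y] = 3 * 7 + 1 = 22

22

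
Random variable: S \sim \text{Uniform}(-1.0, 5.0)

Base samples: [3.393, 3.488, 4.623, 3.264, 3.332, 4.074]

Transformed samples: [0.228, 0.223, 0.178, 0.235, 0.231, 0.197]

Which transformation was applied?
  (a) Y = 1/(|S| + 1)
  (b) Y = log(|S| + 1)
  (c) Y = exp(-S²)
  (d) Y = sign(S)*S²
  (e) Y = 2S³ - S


Checking option (a) Y = 1/(|S| + 1):
  S = 3.393 -> Y = 0.228 ✓
  S = 3.488 -> Y = 0.223 ✓
  S = 4.623 -> Y = 0.178 ✓
All samples match this transformation.

(a) 1/(|S| + 1)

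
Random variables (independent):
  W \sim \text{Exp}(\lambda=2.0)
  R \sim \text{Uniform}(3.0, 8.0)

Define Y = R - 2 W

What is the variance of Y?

For independent RVs: Var(aX + bY) = a²Var(X) + b²Var(Y)
Var(W) = 0.25
Var(R) = 2.0833333
Var(Y) = (-2)²*0.25 + 1²*2.0833333
= 4*0.25 + 1*2.0833333 = 3.0833333

3.0833333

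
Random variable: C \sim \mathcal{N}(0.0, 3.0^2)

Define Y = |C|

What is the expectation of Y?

For X ~ N(0, 3.0²), E[|X|] = sigma * sqrt(2/pi)
= 3.0 * sqrt(2/pi) = 2.3936537

2.3936537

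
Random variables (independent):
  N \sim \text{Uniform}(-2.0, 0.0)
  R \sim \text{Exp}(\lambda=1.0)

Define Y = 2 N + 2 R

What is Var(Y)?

For independent RVs: Var(aX + bY) = a²Var(X) + b²Var(Y)
Var(N) = 0.33333333
Var(R) = 1
Var(Y) = 2²*0.33333333 + 2²*1
= 4*0.33333333 + 4*1 = 5.3333333

5.3333333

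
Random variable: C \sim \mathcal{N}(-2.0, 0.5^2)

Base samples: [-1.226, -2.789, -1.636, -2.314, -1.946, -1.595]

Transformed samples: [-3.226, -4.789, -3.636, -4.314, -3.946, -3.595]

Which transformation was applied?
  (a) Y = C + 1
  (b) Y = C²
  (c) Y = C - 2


Checking option (c) Y = C - 2:
  C = -1.226 -> Y = -3.226 ✓
  C = -2.789 -> Y = -4.789 ✓
  C = -1.636 -> Y = -3.636 ✓
All samples match this transformation.

(c) C - 2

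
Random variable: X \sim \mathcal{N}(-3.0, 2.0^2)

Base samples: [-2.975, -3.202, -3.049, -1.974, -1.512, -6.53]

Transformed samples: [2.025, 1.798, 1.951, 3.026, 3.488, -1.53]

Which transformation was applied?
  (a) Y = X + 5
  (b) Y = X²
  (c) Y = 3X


Checking option (a) Y = X + 5:
  X = -2.975 -> Y = 2.025 ✓
  X = -3.202 -> Y = 1.798 ✓
  X = -3.049 -> Y = 1.951 ✓
All samples match this transformation.

(a) X + 5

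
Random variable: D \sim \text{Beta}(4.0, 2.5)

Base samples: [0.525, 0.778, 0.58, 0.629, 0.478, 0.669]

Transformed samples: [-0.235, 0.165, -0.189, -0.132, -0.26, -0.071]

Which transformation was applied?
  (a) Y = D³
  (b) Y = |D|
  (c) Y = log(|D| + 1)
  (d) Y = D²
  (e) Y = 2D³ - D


Checking option (e) Y = 2D³ - D:
  D = 0.525 -> Y = -0.235 ✓
  D = 0.778 -> Y = 0.165 ✓
  D = 0.58 -> Y = -0.189 ✓
All samples match this transformation.

(e) 2D³ - D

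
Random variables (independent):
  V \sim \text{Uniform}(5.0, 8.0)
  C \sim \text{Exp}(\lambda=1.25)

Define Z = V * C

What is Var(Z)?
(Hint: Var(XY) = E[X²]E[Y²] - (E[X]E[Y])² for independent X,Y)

Var(XY) = E[X²]E[Y²] - (E[X]E[Y])²
E[V] = 6.5, Var(V) = 0.75
E[C] = 0.8, Var(C) = 0.64
E[V²] = 0.75 + 6.5² = 43
E[C²] = 0.64 + 0.8² = 1.28
Var(Z) = 43*1.28 - (6.5*0.8)²
= 55.04 - 27.04 = 28

28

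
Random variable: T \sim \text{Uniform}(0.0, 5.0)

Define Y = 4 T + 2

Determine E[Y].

For Y = 4T + 2:
E[Y] = 4 * E[T] + 2
E[T] = (0 + 5)/2 = 2.5
E[Y] = 4 * 2.5 + 2 = 12

12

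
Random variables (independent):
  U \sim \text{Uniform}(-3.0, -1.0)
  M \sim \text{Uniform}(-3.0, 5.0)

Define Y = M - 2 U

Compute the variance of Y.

For independent RVs: Var(aX + bY) = a²Var(X) + b²Var(Y)
Var(U) = 0.33333333
Var(M) = 5.3333333
Var(Y) = (-2)²*0.33333333 + 1²*5.3333333
= 4*0.33333333 + 1*5.3333333 = 6.6666667

6.6666667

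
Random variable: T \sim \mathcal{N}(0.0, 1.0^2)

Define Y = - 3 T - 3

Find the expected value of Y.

For Y = -3T - 3:
E[Y] = -3 * E[T] - 3
E[T] = 0.0 = 0
E[Y] = -3 * 0 - 3 = -3

-3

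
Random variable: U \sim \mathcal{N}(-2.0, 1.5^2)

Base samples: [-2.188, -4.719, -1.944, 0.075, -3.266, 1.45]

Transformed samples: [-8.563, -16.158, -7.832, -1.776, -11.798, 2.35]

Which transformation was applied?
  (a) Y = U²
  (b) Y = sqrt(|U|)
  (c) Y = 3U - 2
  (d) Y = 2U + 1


Checking option (c) Y = 3U - 2:
  U = -2.188 -> Y = -8.563 ✓
  U = -4.719 -> Y = -16.158 ✓
  U = -1.944 -> Y = -7.832 ✓
All samples match this transformation.

(c) 3U - 2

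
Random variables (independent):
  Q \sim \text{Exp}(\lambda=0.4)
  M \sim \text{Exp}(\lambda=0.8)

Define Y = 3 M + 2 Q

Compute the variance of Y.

For independent RVs: Var(aX + bY) = a²Var(X) + b²Var(Y)
Var(Q) = 6.25
Var(M) = 1.5625
Var(Y) = 2²*6.25 + 3²*1.5625
= 4*6.25 + 9*1.5625 = 39.0625

39.0625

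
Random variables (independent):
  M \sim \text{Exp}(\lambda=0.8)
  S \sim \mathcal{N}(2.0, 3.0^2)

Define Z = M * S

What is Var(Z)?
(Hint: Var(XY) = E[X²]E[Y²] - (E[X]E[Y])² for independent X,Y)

Var(XY) = E[X²]E[Y²] - (E[X]E[Y])²
E[M] = 1.25, Var(M) = 1.5625
E[S] = 2, Var(S) = 9
E[M²] = 1.5625 + 1.25² = 3.125
E[S²] = 9 + 2² = 13
Var(Z) = 3.125*13 - (1.25*2)²
= 40.625 - 6.25 = 34.375

34.375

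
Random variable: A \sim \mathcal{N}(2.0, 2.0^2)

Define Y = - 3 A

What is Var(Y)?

For Y = aA + b: Var(Y) = a² * Var(A)
Var(A) = 2.0^2 = 4
Var(Y) = (-3)² * 4 = 9 * 4 = 36

36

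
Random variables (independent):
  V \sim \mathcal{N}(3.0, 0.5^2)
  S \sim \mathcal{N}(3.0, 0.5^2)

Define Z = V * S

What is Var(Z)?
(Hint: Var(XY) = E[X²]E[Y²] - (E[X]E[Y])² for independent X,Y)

Var(XY) = E[X²]E[Y²] - (E[X]E[Y])²
E[V] = 3, Var(V) = 0.25
E[S] = 3, Var(S) = 0.25
E[V²] = 0.25 + 3² = 9.25
E[S²] = 0.25 + 3² = 9.25
Var(Z) = 9.25*9.25 - (3*3)²
= 85.5625 - 81 = 4.5625

4.5625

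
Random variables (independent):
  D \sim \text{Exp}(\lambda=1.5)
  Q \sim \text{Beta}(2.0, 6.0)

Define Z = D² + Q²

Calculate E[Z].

E[Z] = E[D²] + E[Q²]
E[D²] = Var(D) + E[D]² = 0.44444444 + 0.44444444 = 0.88888889
E[Q²] = Var(Q) + E[Q]² = 0.020833333 + 0.0625 = 0.083333333
E[Z] = 0.88888889 + 0.083333333 = 0.97222222

0.97222222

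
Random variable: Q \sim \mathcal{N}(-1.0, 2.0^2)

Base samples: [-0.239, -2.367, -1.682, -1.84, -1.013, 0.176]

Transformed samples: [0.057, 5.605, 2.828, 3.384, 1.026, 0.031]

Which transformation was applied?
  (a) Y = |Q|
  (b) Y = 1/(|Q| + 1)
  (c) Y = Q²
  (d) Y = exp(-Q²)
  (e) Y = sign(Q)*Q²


Checking option (c) Y = Q²:
  Q = -0.239 -> Y = 0.057 ✓
  Q = -2.367 -> Y = 5.605 ✓
  Q = -1.682 -> Y = 2.828 ✓
All samples match this transformation.

(c) Q²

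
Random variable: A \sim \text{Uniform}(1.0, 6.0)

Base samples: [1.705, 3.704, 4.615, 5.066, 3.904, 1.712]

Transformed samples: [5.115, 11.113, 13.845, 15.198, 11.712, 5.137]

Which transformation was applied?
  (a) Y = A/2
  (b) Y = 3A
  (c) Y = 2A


Checking option (b) Y = 3A:
  A = 1.705 -> Y = 5.115 ✓
  A = 3.704 -> Y = 11.113 ✓
  A = 4.615 -> Y = 13.845 ✓
All samples match this transformation.

(b) 3A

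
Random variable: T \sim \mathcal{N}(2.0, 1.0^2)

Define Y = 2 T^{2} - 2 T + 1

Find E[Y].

E[Y] = 2*E[T²] - 2*E[T] + 1
E[T] = 2
E[T²] = Var(T) + (E[T])² = 1 + 4 = 5
E[Y] = 2*5 - 2*2 + 1 = 7

7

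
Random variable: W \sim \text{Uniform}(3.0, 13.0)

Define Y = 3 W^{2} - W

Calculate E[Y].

E[Y] = 3*E[W²] - 1*E[W]
E[W] = 8
E[W²] = Var(W) + (E[W])² = 8.3333333 + 64 = 72.333333
E[Y] = 3*72.333333 - 1*8 = 209

209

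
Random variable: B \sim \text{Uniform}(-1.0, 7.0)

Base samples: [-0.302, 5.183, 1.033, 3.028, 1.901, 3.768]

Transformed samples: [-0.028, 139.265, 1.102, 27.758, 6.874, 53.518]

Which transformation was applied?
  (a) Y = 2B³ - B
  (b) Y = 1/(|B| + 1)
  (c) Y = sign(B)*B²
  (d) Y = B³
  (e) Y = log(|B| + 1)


Checking option (d) Y = B³:
  B = -0.302 -> Y = -0.028 ✓
  B = 5.183 -> Y = 139.265 ✓
  B = 1.033 -> Y = 1.102 ✓
All samples match this transformation.

(d) B³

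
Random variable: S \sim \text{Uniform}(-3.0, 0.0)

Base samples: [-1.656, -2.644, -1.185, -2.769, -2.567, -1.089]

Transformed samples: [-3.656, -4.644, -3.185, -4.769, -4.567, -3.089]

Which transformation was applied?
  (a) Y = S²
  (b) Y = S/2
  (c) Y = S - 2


Checking option (c) Y = S - 2:
  S = -1.656 -> Y = -3.656 ✓
  S = -2.644 -> Y = -4.644 ✓
  S = -1.185 -> Y = -3.185 ✓
All samples match this transformation.

(c) S - 2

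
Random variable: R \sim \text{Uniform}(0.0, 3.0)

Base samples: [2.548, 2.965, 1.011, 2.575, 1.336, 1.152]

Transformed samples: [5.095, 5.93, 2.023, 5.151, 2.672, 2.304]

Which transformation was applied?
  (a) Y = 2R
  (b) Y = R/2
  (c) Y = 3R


Checking option (a) Y = 2R:
  R = 2.548 -> Y = 5.095 ✓
  R = 2.965 -> Y = 5.93 ✓
  R = 1.011 -> Y = 2.023 ✓
All samples match this transformation.

(a) 2R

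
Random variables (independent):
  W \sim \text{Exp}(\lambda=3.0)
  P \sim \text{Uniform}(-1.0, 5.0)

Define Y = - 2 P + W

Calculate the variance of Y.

For independent RVs: Var(aX + bY) = a²Var(X) + b²Var(Y)
Var(W) = 0.11111111
Var(P) = 3
Var(Y) = 1²*0.11111111 + (-2)²*3
= 1*0.11111111 + 4*3 = 12.111111

12.111111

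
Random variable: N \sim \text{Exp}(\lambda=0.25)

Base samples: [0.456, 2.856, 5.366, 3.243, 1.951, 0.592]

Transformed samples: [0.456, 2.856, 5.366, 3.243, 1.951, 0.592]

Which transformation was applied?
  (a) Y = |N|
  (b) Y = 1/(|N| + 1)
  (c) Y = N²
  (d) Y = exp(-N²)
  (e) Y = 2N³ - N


Checking option (a) Y = |N|:
  N = 0.456 -> Y = 0.456 ✓
  N = 2.856 -> Y = 2.856 ✓
  N = 5.366 -> Y = 5.366 ✓
All samples match this transformation.

(a) |N|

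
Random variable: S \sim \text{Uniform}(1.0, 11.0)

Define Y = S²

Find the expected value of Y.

E[S²] = Var(S) + (E[S])² = 8.3333333 + 36 = 44.333333

44.333333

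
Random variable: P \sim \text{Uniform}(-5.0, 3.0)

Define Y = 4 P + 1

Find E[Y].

For Y = 4P + 1:
E[Y] = 4 * E[P] + 1
E[P] = (-5 + 3)/2 = -1
E[Y] = 4 * (-1) + 1 = -3

-3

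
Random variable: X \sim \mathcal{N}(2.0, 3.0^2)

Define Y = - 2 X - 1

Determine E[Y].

For Y = -2X - 1:
E[Y] = -2 * E[X] - 1
E[X] = 2.0 = 2
E[Y] = -2 * 2 - 1 = -5

-5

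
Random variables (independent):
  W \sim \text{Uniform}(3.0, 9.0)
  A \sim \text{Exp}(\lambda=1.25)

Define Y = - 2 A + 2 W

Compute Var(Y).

For independent RVs: Var(aX + bY) = a²Var(X) + b²Var(Y)
Var(W) = 3
Var(A) = 0.64
Var(Y) = 2²*3 + (-2)²*0.64
= 4*3 + 4*0.64 = 14.56

14.56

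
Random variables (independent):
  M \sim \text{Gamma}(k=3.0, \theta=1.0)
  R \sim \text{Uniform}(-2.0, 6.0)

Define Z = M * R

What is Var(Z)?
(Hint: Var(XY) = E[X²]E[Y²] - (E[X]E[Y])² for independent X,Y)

Var(XY) = E[X²]E[Y²] - (E[X]E[Y])²
E[M] = 3, Var(M) = 3
E[R] = 2, Var(R) = 5.3333333
E[M²] = 3 + 3² = 12
E[R²] = 5.3333333 + 2² = 9.3333333
Var(Z) = 12*9.3333333 - (3*2)²
= 112 - 36 = 76

76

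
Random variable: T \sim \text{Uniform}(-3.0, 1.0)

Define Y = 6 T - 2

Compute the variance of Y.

For Y = aT + b: Var(Y) = a² * Var(T)
Var(T) = (1 + 3)^2/12 = 1.3333333
Var(Y) = 6² * 1.3333333 = 36 * 1.3333333 = 48

48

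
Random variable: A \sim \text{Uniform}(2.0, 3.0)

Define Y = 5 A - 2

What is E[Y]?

For Y = 5A - 2:
E[Y] = 5 * E[A] - 2
E[A] = (2 + 3)/2 = 2.5
E[Y] = 5 * 2.5 - 2 = 10.5

10.5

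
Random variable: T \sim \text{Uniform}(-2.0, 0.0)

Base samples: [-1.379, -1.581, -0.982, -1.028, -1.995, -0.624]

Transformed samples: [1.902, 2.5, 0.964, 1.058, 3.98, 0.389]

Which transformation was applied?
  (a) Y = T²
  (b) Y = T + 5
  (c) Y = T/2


Checking option (a) Y = T²:
  T = -1.379 -> Y = 1.902 ✓
  T = -1.581 -> Y = 2.5 ✓
  T = -0.982 -> Y = 0.964 ✓
All samples match this transformation.

(a) T²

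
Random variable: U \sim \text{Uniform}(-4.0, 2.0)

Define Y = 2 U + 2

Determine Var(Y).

For Y = aU + b: Var(Y) = a² * Var(U)
Var(U) = (2 + 4)^2/12 = 3
Var(Y) = 2² * 3 = 4 * 3 = 12

12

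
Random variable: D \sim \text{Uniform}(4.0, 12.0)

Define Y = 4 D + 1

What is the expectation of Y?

For Y = 4D + 1:
E[Y] = 4 * E[D] + 1
E[D] = (4 + 12)/2 = 8
E[Y] = 4 * 8 + 1 = 33

33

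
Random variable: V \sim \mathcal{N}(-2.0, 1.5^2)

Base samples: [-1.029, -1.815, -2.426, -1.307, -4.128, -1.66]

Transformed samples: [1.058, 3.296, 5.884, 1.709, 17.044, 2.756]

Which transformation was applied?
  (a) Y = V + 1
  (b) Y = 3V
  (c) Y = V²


Checking option (c) Y = V²:
  V = -1.029 -> Y = 1.058 ✓
  V = -1.815 -> Y = 3.296 ✓
  V = -2.426 -> Y = 5.884 ✓
All samples match this transformation.

(c) V²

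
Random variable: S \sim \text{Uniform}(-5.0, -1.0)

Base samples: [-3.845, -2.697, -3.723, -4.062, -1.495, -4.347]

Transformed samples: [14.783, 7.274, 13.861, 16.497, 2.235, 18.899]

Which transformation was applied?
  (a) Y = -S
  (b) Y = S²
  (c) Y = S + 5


Checking option (b) Y = S²:
  S = -3.845 -> Y = 14.783 ✓
  S = -2.697 -> Y = 7.274 ✓
  S = -3.723 -> Y = 13.861 ✓
All samples match this transformation.

(b) S²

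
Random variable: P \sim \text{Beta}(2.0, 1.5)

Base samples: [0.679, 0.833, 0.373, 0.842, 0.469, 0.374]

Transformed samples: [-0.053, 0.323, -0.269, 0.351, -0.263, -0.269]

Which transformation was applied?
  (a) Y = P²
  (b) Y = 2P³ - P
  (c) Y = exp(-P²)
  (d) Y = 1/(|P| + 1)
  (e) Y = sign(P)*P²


Checking option (b) Y = 2P³ - P:
  P = 0.679 -> Y = -0.053 ✓
  P = 0.833 -> Y = 0.323 ✓
  P = 0.373 -> Y = -0.269 ✓
All samples match this transformation.

(b) 2P³ - P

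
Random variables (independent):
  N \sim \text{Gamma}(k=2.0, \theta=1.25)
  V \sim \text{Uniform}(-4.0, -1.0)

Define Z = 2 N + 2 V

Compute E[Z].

E[Z] = 2*E[N] + 2*E[V]
E[N] = 2.5
E[V] = -2.5
E[Z] = 2*2.5 + 2*(-2.5) = 0

0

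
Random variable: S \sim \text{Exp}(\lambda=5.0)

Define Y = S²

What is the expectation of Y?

E[S²] = Var(S) + (E[S])² = 0.04 + 0.04 = 0.08

0.08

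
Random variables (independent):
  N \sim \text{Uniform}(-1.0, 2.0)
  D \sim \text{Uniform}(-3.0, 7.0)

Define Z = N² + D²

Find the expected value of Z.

E[Z] = E[N²] + E[D²]
E[N²] = Var(N) + E[N]² = 0.75 + 0.25 = 1
E[D²] = Var(D) + E[D]² = 8.3333333 + 4 = 12.333333
E[Z] = 1 + 12.333333 = 13.333333

13.333333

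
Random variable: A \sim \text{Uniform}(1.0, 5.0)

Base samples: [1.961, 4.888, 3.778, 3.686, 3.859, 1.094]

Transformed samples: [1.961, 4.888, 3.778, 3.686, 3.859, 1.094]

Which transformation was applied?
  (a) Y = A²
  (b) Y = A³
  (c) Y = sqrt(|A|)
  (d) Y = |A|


Checking option (d) Y = |A|:
  A = 1.961 -> Y = 1.961 ✓
  A = 4.888 -> Y = 4.888 ✓
  A = 3.778 -> Y = 3.778 ✓
All samples match this transformation.

(d) |A|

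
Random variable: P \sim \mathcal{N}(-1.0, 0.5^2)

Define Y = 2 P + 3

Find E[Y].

For Y = 2P + 3:
E[Y] = 2 * E[P] + 3
E[P] = -1.0 = -1
E[Y] = 2 * (-1) + 3 = 1

1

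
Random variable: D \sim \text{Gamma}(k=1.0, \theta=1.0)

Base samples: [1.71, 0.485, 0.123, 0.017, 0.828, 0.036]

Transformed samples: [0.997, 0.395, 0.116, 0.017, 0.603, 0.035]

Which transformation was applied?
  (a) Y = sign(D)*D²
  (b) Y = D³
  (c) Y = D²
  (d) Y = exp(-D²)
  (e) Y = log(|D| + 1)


Checking option (e) Y = log(|D| + 1):
  D = 1.71 -> Y = 0.997 ✓
  D = 0.485 -> Y = 0.395 ✓
  D = 0.123 -> Y = 0.116 ✓
All samples match this transformation.

(e) log(|D| + 1)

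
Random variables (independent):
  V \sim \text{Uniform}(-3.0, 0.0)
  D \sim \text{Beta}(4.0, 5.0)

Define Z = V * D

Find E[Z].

For independent RVs: E[XY] = E[X]*E[Y]
E[V] = -1.5
E[D] = 0.44444444
E[Z] = -1.5 * 0.44444444 = -0.66666667

-0.66666667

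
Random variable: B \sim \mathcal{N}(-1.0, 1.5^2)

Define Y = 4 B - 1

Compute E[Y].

For Y = 4B - 1:
E[Y] = 4 * E[B] - 1
E[B] = -1.0 = -1
E[Y] = 4 * (-1) - 1 = -5

-5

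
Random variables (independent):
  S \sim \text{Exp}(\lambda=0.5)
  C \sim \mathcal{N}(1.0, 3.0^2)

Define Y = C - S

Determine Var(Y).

For independent RVs: Var(aX + bY) = a²Var(X) + b²Var(Y)
Var(S) = 4
Var(C) = 9
Var(Y) = (-1)²*4 + 1²*9
= 1*4 + 1*9 = 13

13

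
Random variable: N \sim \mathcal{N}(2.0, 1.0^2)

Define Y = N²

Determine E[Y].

Using E[X²] = Var(X) + (E[X])²:
E[N] = 2
Var(N) = 1.0^2 = 1
E[N²] = 1 + 2² = 1 + 4 = 5

5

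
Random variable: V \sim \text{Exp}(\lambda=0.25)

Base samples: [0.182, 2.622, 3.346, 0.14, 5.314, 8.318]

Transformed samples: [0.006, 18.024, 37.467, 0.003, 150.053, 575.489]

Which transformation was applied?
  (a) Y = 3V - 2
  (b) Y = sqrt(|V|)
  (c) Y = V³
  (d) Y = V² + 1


Checking option (c) Y = V³:
  V = 0.182 -> Y = 0.006 ✓
  V = 2.622 -> Y = 18.024 ✓
  V = 3.346 -> Y = 37.467 ✓
All samples match this transformation.

(c) V³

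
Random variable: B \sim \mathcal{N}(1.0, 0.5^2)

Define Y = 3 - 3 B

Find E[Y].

For Y = -3B + 3:
E[Y] = -3 * E[B] + 3
E[B] = 1.0 = 1
E[Y] = -3 * 1 + 3 = 0

0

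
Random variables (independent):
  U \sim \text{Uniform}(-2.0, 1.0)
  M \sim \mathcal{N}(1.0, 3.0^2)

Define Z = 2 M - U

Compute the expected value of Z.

E[Z] = -1*E[U] + 2*E[M]
E[U] = -0.5
E[M] = 1
E[Z] = -1*(-0.5) + 2*1 = 2.5

2.5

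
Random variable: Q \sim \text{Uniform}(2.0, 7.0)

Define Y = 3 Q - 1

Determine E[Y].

For Y = 3Q - 1:
E[Y] = 3 * E[Q] - 1
E[Q] = (2 + 7)/2 = 4.5
E[Y] = 3 * 4.5 - 1 = 12.5

12.5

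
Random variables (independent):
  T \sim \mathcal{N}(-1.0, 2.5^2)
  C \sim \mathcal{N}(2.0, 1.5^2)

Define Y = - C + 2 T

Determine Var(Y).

For independent RVs: Var(aX + bY) = a²Var(X) + b²Var(Y)
Var(T) = 6.25
Var(C) = 2.25
Var(Y) = 2²*6.25 + (-1)²*2.25
= 4*6.25 + 1*2.25 = 27.25

27.25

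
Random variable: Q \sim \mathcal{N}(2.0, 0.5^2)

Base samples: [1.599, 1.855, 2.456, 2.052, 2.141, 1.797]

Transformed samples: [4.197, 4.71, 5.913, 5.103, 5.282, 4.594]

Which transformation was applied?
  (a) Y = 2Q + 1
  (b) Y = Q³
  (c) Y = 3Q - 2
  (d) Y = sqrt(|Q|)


Checking option (a) Y = 2Q + 1:
  Q = 1.599 -> Y = 4.197 ✓
  Q = 1.855 -> Y = 4.71 ✓
  Q = 2.456 -> Y = 5.913 ✓
All samples match this transformation.

(a) 2Q + 1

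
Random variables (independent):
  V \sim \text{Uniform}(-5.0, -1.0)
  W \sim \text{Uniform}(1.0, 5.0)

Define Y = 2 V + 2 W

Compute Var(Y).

For independent RVs: Var(aX + bY) = a²Var(X) + b²Var(Y)
Var(V) = 1.3333333
Var(W) = 1.3333333
Var(Y) = 2²*1.3333333 + 2²*1.3333333
= 4*1.3333333 + 4*1.3333333 = 10.666667

10.666667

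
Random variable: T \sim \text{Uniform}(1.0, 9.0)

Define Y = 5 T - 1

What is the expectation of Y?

For Y = 5T - 1:
E[Y] = 5 * E[T] - 1
E[T] = (1 + 9)/2 = 5
E[Y] = 5 * 5 - 1 = 24

24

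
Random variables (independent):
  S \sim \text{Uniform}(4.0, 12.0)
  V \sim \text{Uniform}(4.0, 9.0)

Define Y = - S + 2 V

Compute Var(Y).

For independent RVs: Var(aX + bY) = a²Var(X) + b²Var(Y)
Var(S) = 5.3333333
Var(V) = 2.0833333
Var(Y) = (-1)²*5.3333333 + 2²*2.0833333
= 1*5.3333333 + 4*2.0833333 = 13.666667

13.666667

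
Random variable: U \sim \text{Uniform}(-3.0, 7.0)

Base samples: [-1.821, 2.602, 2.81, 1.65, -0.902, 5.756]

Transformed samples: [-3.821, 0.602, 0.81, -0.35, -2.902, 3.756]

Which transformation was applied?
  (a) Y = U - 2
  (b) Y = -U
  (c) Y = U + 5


Checking option (a) Y = U - 2:
  U = -1.821 -> Y = -3.821 ✓
  U = 2.602 -> Y = 0.602 ✓
  U = 2.81 -> Y = 0.81 ✓
All samples match this transformation.

(a) U - 2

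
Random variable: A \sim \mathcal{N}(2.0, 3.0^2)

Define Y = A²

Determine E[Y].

Using E[X²] = Var(X) + (E[X])²:
E[A] = 2
Var(A) = 3.0^2 = 9
E[A²] = 9 + 2² = 9 + 4 = 13

13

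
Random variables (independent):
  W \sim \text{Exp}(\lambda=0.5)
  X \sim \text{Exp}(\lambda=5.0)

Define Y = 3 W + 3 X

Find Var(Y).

For independent RVs: Var(aX + bY) = a²Var(X) + b²Var(Y)
Var(W) = 4
Var(X) = 0.04
Var(Y) = 3²*4 + 3²*0.04
= 9*4 + 9*0.04 = 36.36

36.36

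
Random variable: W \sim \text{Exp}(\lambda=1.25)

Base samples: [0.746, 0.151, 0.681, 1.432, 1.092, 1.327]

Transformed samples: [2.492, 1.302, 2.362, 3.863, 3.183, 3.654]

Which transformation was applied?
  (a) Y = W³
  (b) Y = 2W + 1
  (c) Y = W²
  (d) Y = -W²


Checking option (b) Y = 2W + 1:
  W = 0.746 -> Y = 2.492 ✓
  W = 0.151 -> Y = 1.302 ✓
  W = 0.681 -> Y = 2.362 ✓
All samples match this transformation.

(b) 2W + 1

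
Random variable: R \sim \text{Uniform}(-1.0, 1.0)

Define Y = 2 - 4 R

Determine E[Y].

For Y = -4R + 2:
E[Y] = -4 * E[R] + 2
E[R] = (-1 + 1)/2 = 0
E[Y] = -4 * 0 + 2 = 2

2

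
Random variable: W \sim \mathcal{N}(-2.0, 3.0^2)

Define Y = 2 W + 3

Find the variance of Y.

For Y = aW + b: Var(Y) = a² * Var(W)
Var(W) = 3.0^2 = 9
Var(Y) = 2² * 9 = 4 * 9 = 36

36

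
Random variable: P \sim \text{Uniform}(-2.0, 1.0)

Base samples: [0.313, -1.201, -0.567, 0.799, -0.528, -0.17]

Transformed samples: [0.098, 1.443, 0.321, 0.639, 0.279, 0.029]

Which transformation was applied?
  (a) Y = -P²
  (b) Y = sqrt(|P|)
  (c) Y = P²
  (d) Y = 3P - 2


Checking option (c) Y = P²:
  P = 0.313 -> Y = 0.098 ✓
  P = -1.201 -> Y = 1.443 ✓
  P = -0.567 -> Y = 0.321 ✓
All samples match this transformation.

(c) P²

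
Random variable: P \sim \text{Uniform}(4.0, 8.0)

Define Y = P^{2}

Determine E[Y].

E[Y] = 1*E[P²]
E[P] = 6
E[P²] = Var(P) + (E[P])² = 1.3333333 + 36 = 37.333333
E[Y] = 1*37.333333 = 37.333333

37.333333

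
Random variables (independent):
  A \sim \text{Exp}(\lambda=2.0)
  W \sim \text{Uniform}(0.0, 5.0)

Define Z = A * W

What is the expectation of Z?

For independent RVs: E[XY] = E[X]*E[Y]
E[A] = 0.5
E[W] = 2.5
E[Z] = 0.5 * 2.5 = 1.25

1.25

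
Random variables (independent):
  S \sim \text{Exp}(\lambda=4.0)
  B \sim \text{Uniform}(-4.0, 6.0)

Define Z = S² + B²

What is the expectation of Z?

E[Z] = E[S²] + E[B²]
E[S²] = Var(S) + E[S]² = 0.0625 + 0.0625 = 0.125
E[B²] = Var(B) + E[B]² = 8.3333333 + 1 = 9.3333333
E[Z] = 0.125 + 9.3333333 = 9.4583333

9.4583333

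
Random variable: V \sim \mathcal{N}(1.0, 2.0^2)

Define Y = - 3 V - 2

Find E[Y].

For Y = -3V - 2:
E[Y] = -3 * E[V] - 2
E[V] = 1.0 = 1
E[Y] = -3 * 1 - 2 = -5

-5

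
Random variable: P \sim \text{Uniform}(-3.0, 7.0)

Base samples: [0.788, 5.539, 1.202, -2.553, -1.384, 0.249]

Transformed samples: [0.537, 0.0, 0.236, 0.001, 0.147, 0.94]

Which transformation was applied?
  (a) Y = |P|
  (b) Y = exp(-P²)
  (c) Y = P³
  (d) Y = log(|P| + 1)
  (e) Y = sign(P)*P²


Checking option (b) Y = exp(-P²):
  P = 0.788 -> Y = 0.537 ✓
  P = 5.539 -> Y = 0.0 ✓
  P = 1.202 -> Y = 0.236 ✓
All samples match this transformation.

(b) exp(-P²)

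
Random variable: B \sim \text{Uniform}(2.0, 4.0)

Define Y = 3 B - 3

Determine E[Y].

For Y = 3B - 3:
E[Y] = 3 * E[B] - 3
E[B] = (2 + 4)/2 = 3
E[Y] = 3 * 3 - 3 = 6

6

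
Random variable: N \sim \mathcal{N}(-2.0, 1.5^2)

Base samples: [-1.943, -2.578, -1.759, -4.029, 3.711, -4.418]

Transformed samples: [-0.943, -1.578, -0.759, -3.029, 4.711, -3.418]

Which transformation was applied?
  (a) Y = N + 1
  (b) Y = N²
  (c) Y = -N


Checking option (a) Y = N + 1:
  N = -1.943 -> Y = -0.943 ✓
  N = -2.578 -> Y = -1.578 ✓
  N = -1.759 -> Y = -0.759 ✓
All samples match this transformation.

(a) N + 1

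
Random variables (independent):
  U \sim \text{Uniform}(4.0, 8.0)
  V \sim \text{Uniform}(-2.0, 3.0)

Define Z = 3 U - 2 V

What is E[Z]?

E[Z] = 3*E[U] - 2*E[V]
E[U] = 6
E[V] = 0.5
E[Z] = 3*6 - 2*0.5 = 17

17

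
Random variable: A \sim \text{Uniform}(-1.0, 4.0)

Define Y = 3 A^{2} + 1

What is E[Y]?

E[Y] = 3*E[A²] + 1
E[A] = 1.5
E[A²] = Var(A) + (E[A])² = 2.0833333 + 2.25 = 4.3333333
E[Y] = 3*4.3333333 + 1 = 14

14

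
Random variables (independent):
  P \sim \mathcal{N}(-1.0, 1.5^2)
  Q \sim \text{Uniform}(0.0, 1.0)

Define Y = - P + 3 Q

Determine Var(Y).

For independent RVs: Var(aX + bY) = a²Var(X) + b²Var(Y)
Var(P) = 2.25
Var(Q) = 0.083333333
Var(Y) = (-1)²*2.25 + 3²*0.083333333
= 1*2.25 + 9*0.083333333 = 3

3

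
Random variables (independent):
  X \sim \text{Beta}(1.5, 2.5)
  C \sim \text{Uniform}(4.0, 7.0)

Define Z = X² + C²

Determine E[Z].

E[Z] = E[X²] + E[C²]
E[X²] = Var(X) + E[X]² = 0.046875 + 0.140625 = 0.1875
E[C²] = Var(C) + E[C]² = 0.75 + 30.25 = 31
E[Z] = 0.1875 + 31 = 31.1875

31.1875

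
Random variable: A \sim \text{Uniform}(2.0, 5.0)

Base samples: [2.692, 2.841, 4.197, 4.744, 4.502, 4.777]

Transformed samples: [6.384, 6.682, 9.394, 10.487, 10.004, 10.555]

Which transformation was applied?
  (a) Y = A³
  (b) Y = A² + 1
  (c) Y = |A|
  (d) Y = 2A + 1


Checking option (d) Y = 2A + 1:
  A = 2.692 -> Y = 6.384 ✓
  A = 2.841 -> Y = 6.682 ✓
  A = 4.197 -> Y = 9.394 ✓
All samples match this transformation.

(d) 2A + 1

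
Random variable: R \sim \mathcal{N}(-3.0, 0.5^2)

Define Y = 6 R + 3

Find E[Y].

For Y = 6R + 3:
E[Y] = 6 * E[R] + 3
E[R] = -3.0 = -3
E[Y] = 6 * (-3) + 3 = -15

-15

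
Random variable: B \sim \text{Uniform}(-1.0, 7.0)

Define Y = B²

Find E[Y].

E[B²] = Var(B) + (E[B])² = 5.3333333 + 9 = 14.333333

14.333333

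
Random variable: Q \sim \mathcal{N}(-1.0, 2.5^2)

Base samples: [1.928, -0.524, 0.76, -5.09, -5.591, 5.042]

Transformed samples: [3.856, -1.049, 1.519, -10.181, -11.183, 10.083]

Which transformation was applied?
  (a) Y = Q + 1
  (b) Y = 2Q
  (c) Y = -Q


Checking option (b) Y = 2Q:
  Q = 1.928 -> Y = 3.856 ✓
  Q = -0.524 -> Y = -1.049 ✓
  Q = 0.76 -> Y = 1.519 ✓
All samples match this transformation.

(b) 2Q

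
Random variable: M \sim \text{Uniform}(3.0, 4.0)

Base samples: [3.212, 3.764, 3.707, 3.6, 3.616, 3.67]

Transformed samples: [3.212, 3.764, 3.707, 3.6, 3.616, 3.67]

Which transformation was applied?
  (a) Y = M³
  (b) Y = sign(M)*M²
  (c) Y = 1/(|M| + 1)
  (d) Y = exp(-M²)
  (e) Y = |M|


Checking option (e) Y = |M|:
  M = 3.212 -> Y = 3.212 ✓
  M = 3.764 -> Y = 3.764 ✓
  M = 3.707 -> Y = 3.707 ✓
All samples match this transformation.

(e) |M|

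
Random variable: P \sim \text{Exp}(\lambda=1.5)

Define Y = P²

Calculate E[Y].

E[P²] = Var(P) + (E[P])² = 0.44444444 + 0.44444444 = 0.88888889

0.88888889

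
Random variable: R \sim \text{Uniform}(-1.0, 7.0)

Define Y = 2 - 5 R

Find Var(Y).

For Y = aR + b: Var(Y) = a² * Var(R)
Var(R) = (7 + 1)^2/12 = 5.3333333
Var(Y) = (-5)² * 5.3333333 = 25 * 5.3333333 = 133.33333

133.33333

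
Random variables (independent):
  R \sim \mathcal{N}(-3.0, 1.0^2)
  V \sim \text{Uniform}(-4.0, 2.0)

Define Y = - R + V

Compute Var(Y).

For independent RVs: Var(aX + bY) = a²Var(X) + b²Var(Y)
Var(R) = 1
Var(V) = 3
Var(Y) = (-1)²*1 + 1²*3
= 1*1 + 1*3 = 4

4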